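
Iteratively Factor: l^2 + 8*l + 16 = (l + 4)*(l + 4)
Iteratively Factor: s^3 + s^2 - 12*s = (s - 3)*(s^2 + 4*s) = s*(s - 3)*(s + 4)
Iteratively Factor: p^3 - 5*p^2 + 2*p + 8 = (p - 2)*(p^2 - 3*p - 4) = (p - 4)*(p - 2)*(p + 1)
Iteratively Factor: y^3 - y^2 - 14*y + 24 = (y + 4)*(y^2 - 5*y + 6) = (y - 3)*(y + 4)*(y - 2)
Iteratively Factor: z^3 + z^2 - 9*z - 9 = (z - 3)*(z^2 + 4*z + 3) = (z - 3)*(z + 3)*(z + 1)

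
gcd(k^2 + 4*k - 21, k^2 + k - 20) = 1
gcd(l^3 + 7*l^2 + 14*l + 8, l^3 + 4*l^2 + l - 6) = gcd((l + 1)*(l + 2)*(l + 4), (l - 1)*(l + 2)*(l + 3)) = l + 2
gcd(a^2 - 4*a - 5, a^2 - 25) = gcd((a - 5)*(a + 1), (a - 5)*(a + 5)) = a - 5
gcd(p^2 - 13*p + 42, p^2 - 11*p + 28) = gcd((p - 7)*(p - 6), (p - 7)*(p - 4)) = p - 7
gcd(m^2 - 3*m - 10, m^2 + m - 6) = 1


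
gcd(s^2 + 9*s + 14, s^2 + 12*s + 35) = s + 7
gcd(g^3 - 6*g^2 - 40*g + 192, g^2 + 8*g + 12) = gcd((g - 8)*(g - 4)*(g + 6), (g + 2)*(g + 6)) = g + 6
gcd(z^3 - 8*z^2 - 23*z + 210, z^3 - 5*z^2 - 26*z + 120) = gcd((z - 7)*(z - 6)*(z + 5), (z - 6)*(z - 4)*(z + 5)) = z^2 - z - 30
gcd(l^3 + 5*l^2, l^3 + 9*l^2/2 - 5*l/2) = l^2 + 5*l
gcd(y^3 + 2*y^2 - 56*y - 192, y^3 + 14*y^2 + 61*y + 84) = y + 4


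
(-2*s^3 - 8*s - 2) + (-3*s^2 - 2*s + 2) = -2*s^3 - 3*s^2 - 10*s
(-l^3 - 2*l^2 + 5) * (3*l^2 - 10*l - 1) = -3*l^5 + 4*l^4 + 21*l^3 + 17*l^2 - 50*l - 5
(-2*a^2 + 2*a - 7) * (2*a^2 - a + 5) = -4*a^4 + 6*a^3 - 26*a^2 + 17*a - 35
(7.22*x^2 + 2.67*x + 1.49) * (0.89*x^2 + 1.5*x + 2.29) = 6.4258*x^4 + 13.2063*x^3 + 21.8649*x^2 + 8.3493*x + 3.4121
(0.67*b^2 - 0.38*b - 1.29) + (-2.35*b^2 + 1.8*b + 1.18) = -1.68*b^2 + 1.42*b - 0.11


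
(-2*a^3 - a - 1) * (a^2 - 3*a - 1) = -2*a^5 + 6*a^4 + a^3 + 2*a^2 + 4*a + 1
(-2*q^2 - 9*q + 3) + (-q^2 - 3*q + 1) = -3*q^2 - 12*q + 4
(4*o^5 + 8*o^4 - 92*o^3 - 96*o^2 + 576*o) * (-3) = -12*o^5 - 24*o^4 + 276*o^3 + 288*o^2 - 1728*o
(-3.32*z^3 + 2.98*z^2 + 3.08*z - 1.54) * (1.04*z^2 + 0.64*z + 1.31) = -3.4528*z^5 + 0.9744*z^4 + 0.761200000000001*z^3 + 4.2734*z^2 + 3.0492*z - 2.0174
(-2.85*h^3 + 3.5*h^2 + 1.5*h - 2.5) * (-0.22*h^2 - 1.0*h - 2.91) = 0.627*h^5 + 2.08*h^4 + 4.4635*h^3 - 11.135*h^2 - 1.865*h + 7.275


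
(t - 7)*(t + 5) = t^2 - 2*t - 35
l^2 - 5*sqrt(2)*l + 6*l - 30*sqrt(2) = (l + 6)*(l - 5*sqrt(2))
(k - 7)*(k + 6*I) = k^2 - 7*k + 6*I*k - 42*I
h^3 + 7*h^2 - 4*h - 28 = (h - 2)*(h + 2)*(h + 7)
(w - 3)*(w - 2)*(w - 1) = w^3 - 6*w^2 + 11*w - 6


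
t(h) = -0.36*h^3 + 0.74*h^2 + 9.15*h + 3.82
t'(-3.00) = -5.01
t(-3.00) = -7.25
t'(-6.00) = -38.61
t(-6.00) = 53.32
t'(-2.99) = -4.93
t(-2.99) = -7.30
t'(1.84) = 8.22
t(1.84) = 20.92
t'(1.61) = 8.73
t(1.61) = 18.97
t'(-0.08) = 9.02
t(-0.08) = 3.09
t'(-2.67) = -2.50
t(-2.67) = -8.48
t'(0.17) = 9.37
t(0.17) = 5.40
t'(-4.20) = -16.12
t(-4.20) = 5.12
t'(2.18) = 7.24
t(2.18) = 23.55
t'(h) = -1.08*h^2 + 1.48*h + 9.15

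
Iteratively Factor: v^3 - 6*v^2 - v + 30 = (v - 3)*(v^2 - 3*v - 10) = (v - 3)*(v + 2)*(v - 5)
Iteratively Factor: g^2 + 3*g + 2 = (g + 1)*(g + 2)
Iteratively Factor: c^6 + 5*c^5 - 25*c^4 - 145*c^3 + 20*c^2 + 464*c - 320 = (c - 5)*(c^5 + 10*c^4 + 25*c^3 - 20*c^2 - 80*c + 64) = (c - 5)*(c - 1)*(c^4 + 11*c^3 + 36*c^2 + 16*c - 64) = (c - 5)*(c - 1)*(c + 4)*(c^3 + 7*c^2 + 8*c - 16) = (c - 5)*(c - 1)*(c + 4)^2*(c^2 + 3*c - 4) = (c - 5)*(c - 1)^2*(c + 4)^2*(c + 4)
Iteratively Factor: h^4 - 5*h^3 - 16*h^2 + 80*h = (h - 5)*(h^3 - 16*h) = (h - 5)*(h - 4)*(h^2 + 4*h) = h*(h - 5)*(h - 4)*(h + 4)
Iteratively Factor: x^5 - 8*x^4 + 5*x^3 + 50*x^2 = (x - 5)*(x^4 - 3*x^3 - 10*x^2) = (x - 5)*(x + 2)*(x^3 - 5*x^2) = x*(x - 5)*(x + 2)*(x^2 - 5*x) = x^2*(x - 5)*(x + 2)*(x - 5)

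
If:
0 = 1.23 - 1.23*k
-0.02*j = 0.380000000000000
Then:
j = -19.00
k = 1.00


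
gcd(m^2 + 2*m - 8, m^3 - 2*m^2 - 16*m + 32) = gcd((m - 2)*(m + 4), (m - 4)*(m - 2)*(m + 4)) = m^2 + 2*m - 8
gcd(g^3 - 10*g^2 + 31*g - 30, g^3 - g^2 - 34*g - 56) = 1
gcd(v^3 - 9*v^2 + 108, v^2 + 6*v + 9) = v + 3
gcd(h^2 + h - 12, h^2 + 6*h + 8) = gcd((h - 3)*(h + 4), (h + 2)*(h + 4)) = h + 4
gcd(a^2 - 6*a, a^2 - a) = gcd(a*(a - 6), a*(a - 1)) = a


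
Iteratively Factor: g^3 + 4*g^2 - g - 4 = (g + 4)*(g^2 - 1) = (g + 1)*(g + 4)*(g - 1)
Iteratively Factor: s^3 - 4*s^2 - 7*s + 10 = (s - 1)*(s^2 - 3*s - 10) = (s - 5)*(s - 1)*(s + 2)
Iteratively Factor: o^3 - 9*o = (o + 3)*(o^2 - 3*o) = (o - 3)*(o + 3)*(o)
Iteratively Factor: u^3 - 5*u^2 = (u - 5)*(u^2) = u*(u - 5)*(u)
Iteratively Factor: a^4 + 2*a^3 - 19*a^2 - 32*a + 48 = (a + 3)*(a^3 - a^2 - 16*a + 16) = (a + 3)*(a + 4)*(a^2 - 5*a + 4) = (a - 4)*(a + 3)*(a + 4)*(a - 1)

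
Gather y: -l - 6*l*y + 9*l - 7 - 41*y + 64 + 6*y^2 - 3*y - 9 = 8*l + 6*y^2 + y*(-6*l - 44) + 48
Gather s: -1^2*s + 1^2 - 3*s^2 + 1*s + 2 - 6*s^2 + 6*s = -9*s^2 + 6*s + 3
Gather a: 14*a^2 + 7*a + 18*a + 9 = 14*a^2 + 25*a + 9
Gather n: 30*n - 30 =30*n - 30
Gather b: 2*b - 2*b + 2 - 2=0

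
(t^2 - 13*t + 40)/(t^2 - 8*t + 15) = (t - 8)/(t - 3)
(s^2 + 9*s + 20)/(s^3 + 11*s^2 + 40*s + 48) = (s + 5)/(s^2 + 7*s + 12)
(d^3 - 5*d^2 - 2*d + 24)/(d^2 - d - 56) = (-d^3 + 5*d^2 + 2*d - 24)/(-d^2 + d + 56)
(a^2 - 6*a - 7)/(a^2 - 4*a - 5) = (a - 7)/(a - 5)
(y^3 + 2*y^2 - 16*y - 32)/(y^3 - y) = (y^3 + 2*y^2 - 16*y - 32)/(y^3 - y)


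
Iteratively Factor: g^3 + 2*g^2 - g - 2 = (g + 2)*(g^2 - 1) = (g - 1)*(g + 2)*(g + 1)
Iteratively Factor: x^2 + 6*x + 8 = (x + 4)*(x + 2)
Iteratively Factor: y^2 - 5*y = (y - 5)*(y)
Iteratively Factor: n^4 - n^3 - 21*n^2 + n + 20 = (n - 1)*(n^3 - 21*n - 20) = (n - 1)*(n + 4)*(n^2 - 4*n - 5) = (n - 1)*(n + 1)*(n + 4)*(n - 5)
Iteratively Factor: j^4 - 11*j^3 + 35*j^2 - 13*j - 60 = (j + 1)*(j^3 - 12*j^2 + 47*j - 60) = (j - 5)*(j + 1)*(j^2 - 7*j + 12) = (j - 5)*(j - 3)*(j + 1)*(j - 4)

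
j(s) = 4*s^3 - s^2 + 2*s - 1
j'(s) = 12*s^2 - 2*s + 2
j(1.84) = 24.21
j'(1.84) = 38.95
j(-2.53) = -77.24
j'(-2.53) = 83.87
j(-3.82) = -246.20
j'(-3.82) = 184.75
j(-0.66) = -3.91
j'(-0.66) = 8.55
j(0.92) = 3.11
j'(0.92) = 10.32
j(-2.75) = -97.25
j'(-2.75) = 98.25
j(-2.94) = -117.17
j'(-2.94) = 111.60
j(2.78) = 82.77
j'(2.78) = 89.18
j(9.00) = 2852.00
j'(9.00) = 956.00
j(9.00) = 2852.00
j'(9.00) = 956.00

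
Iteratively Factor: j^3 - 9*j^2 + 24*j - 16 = (j - 4)*(j^2 - 5*j + 4) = (j - 4)^2*(j - 1)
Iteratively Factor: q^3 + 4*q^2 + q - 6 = (q + 2)*(q^2 + 2*q - 3) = (q - 1)*(q + 2)*(q + 3)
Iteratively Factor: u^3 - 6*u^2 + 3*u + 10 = (u - 2)*(u^2 - 4*u - 5) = (u - 5)*(u - 2)*(u + 1)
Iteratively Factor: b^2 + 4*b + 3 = (b + 1)*(b + 3)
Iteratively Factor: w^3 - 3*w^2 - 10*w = (w - 5)*(w^2 + 2*w) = (w - 5)*(w + 2)*(w)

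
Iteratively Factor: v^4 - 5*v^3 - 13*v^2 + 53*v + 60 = (v - 4)*(v^3 - v^2 - 17*v - 15) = (v - 4)*(v + 1)*(v^2 - 2*v - 15) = (v - 4)*(v + 1)*(v + 3)*(v - 5)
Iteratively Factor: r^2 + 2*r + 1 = (r + 1)*(r + 1)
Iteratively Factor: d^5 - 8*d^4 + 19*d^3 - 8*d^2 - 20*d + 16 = (d - 2)*(d^4 - 6*d^3 + 7*d^2 + 6*d - 8) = (d - 4)*(d - 2)*(d^3 - 2*d^2 - d + 2) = (d - 4)*(d - 2)*(d + 1)*(d^2 - 3*d + 2) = (d - 4)*(d - 2)^2*(d + 1)*(d - 1)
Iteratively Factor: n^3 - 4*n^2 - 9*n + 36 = (n + 3)*(n^2 - 7*n + 12) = (n - 4)*(n + 3)*(n - 3)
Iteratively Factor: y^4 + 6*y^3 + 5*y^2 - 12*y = (y + 4)*(y^3 + 2*y^2 - 3*y) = (y + 3)*(y + 4)*(y^2 - y) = y*(y + 3)*(y + 4)*(y - 1)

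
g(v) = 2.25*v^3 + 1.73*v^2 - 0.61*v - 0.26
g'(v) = 6.75*v^2 + 3.46*v - 0.61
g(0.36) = -0.15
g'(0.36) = 1.51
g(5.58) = 441.12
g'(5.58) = 228.87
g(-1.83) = -7.14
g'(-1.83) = 15.66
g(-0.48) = 0.18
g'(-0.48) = -0.72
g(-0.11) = -0.17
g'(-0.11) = -0.91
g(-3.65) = -84.40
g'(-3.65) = 76.69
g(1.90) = 20.26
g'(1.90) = 30.33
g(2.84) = 63.50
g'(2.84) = 63.66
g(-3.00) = -43.61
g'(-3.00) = 49.76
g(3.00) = 74.23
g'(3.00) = 70.52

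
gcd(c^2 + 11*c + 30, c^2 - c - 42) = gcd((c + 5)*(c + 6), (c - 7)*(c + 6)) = c + 6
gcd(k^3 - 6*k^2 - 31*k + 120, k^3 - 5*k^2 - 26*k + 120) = k + 5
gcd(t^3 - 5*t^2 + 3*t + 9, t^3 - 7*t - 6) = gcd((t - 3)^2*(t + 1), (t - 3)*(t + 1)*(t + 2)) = t^2 - 2*t - 3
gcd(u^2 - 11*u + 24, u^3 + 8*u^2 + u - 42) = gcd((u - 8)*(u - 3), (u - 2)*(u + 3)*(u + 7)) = 1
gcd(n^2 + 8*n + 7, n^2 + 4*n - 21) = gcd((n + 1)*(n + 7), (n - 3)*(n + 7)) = n + 7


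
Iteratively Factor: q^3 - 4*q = (q + 2)*(q^2 - 2*q) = q*(q + 2)*(q - 2)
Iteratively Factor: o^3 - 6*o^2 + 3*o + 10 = (o - 2)*(o^2 - 4*o - 5) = (o - 2)*(o + 1)*(o - 5)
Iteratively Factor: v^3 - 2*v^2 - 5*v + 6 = (v - 1)*(v^2 - v - 6) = (v - 1)*(v + 2)*(v - 3)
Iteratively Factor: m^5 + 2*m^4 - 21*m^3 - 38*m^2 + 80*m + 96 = (m + 1)*(m^4 + m^3 - 22*m^2 - 16*m + 96) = (m + 1)*(m + 4)*(m^3 - 3*m^2 - 10*m + 24) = (m - 2)*(m + 1)*(m + 4)*(m^2 - m - 12) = (m - 4)*(m - 2)*(m + 1)*(m + 4)*(m + 3)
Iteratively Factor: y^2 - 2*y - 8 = (y + 2)*(y - 4)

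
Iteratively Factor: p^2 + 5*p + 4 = (p + 4)*(p + 1)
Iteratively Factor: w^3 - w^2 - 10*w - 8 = (w + 1)*(w^2 - 2*w - 8) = (w + 1)*(w + 2)*(w - 4)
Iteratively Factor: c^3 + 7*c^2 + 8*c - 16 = (c - 1)*(c^2 + 8*c + 16) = (c - 1)*(c + 4)*(c + 4)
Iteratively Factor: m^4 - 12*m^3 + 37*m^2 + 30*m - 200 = (m + 2)*(m^3 - 14*m^2 + 65*m - 100) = (m - 4)*(m + 2)*(m^2 - 10*m + 25) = (m - 5)*(m - 4)*(m + 2)*(m - 5)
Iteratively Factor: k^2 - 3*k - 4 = (k - 4)*(k + 1)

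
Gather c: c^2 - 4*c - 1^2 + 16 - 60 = c^2 - 4*c - 45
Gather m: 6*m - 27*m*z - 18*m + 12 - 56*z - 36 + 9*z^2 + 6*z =m*(-27*z - 12) + 9*z^2 - 50*z - 24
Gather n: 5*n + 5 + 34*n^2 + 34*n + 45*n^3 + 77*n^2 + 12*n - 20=45*n^3 + 111*n^2 + 51*n - 15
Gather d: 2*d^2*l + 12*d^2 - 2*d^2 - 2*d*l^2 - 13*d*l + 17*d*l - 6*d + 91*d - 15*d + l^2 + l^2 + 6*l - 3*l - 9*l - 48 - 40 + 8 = d^2*(2*l + 10) + d*(-2*l^2 + 4*l + 70) + 2*l^2 - 6*l - 80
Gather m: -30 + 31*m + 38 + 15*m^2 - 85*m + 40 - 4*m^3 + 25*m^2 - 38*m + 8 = -4*m^3 + 40*m^2 - 92*m + 56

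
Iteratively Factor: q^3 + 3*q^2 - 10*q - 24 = (q + 4)*(q^2 - q - 6) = (q + 2)*(q + 4)*(q - 3)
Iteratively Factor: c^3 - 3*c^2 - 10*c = (c + 2)*(c^2 - 5*c) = (c - 5)*(c + 2)*(c)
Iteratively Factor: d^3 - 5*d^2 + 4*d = (d - 1)*(d^2 - 4*d) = (d - 4)*(d - 1)*(d)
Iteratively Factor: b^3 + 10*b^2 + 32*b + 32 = (b + 4)*(b^2 + 6*b + 8) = (b + 2)*(b + 4)*(b + 4)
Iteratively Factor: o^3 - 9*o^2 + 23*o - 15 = (o - 3)*(o^2 - 6*o + 5) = (o - 5)*(o - 3)*(o - 1)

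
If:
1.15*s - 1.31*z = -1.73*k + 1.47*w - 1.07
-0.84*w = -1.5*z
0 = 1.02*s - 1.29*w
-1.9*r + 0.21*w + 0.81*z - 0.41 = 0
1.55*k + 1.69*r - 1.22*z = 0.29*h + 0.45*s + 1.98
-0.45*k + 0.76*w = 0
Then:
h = -11.41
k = -0.83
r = -0.39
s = -0.62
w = -0.49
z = -0.28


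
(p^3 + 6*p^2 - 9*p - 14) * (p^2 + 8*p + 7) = p^5 + 14*p^4 + 46*p^3 - 44*p^2 - 175*p - 98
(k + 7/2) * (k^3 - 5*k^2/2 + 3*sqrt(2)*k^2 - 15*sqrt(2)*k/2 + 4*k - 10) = k^4 + k^3 + 3*sqrt(2)*k^3 - 19*k^2/4 + 3*sqrt(2)*k^2 - 105*sqrt(2)*k/4 + 4*k - 35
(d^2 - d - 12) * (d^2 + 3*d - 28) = d^4 + 2*d^3 - 43*d^2 - 8*d + 336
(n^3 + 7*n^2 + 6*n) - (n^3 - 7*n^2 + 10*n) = 14*n^2 - 4*n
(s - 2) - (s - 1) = -1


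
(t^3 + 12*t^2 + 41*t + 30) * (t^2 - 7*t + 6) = t^5 + 5*t^4 - 37*t^3 - 185*t^2 + 36*t + 180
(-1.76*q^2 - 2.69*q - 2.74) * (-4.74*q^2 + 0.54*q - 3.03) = 8.3424*q^4 + 11.8002*q^3 + 16.8678*q^2 + 6.6711*q + 8.3022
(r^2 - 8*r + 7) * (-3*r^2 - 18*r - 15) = -3*r^4 + 6*r^3 + 108*r^2 - 6*r - 105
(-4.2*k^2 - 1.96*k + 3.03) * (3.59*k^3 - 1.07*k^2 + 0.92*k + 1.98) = -15.078*k^5 - 2.5424*k^4 + 9.1109*k^3 - 13.3613*k^2 - 1.0932*k + 5.9994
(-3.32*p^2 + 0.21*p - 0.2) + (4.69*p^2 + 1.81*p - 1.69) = 1.37*p^2 + 2.02*p - 1.89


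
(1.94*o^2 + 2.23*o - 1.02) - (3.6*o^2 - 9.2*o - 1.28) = -1.66*o^2 + 11.43*o + 0.26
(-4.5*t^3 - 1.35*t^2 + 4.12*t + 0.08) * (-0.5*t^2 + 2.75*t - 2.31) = 2.25*t^5 - 11.7*t^4 + 4.6225*t^3 + 14.4085*t^2 - 9.2972*t - 0.1848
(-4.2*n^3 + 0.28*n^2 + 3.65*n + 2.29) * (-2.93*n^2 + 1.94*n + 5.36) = 12.306*n^5 - 8.9684*n^4 - 32.6633*n^3 + 1.8721*n^2 + 24.0066*n + 12.2744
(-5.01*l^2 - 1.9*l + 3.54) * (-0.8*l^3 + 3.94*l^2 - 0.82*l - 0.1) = 4.008*l^5 - 18.2194*l^4 - 6.2098*l^3 + 16.0066*l^2 - 2.7128*l - 0.354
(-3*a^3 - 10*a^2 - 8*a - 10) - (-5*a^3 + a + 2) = 2*a^3 - 10*a^2 - 9*a - 12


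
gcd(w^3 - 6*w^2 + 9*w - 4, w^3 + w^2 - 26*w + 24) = w^2 - 5*w + 4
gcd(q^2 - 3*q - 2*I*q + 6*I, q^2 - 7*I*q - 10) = q - 2*I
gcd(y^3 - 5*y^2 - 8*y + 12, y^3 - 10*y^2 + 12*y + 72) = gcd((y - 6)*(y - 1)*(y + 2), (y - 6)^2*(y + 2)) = y^2 - 4*y - 12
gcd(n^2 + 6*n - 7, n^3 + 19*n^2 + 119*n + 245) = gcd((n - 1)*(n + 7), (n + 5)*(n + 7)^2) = n + 7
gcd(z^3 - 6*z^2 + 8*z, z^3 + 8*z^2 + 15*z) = z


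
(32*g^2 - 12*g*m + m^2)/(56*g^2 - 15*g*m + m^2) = (4*g - m)/(7*g - m)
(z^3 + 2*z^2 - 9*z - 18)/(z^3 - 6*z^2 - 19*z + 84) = (z^2 + 5*z + 6)/(z^2 - 3*z - 28)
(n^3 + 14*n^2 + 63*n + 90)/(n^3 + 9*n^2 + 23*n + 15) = (n + 6)/(n + 1)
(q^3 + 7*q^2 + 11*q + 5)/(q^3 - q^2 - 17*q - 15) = (q^2 + 6*q + 5)/(q^2 - 2*q - 15)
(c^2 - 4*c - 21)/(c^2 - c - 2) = (-c^2 + 4*c + 21)/(-c^2 + c + 2)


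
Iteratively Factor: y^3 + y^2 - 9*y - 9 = (y + 3)*(y^2 - 2*y - 3) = (y - 3)*(y + 3)*(y + 1)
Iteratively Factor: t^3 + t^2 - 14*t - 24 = (t + 3)*(t^2 - 2*t - 8) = (t + 2)*(t + 3)*(t - 4)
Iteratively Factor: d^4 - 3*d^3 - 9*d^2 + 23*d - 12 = (d - 4)*(d^3 + d^2 - 5*d + 3) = (d - 4)*(d - 1)*(d^2 + 2*d - 3) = (d - 4)*(d - 1)^2*(d + 3)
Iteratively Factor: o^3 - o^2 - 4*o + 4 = (o + 2)*(o^2 - 3*o + 2) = (o - 2)*(o + 2)*(o - 1)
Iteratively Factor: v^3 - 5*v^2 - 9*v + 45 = (v - 3)*(v^2 - 2*v - 15) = (v - 5)*(v - 3)*(v + 3)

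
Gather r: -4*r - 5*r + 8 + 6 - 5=9 - 9*r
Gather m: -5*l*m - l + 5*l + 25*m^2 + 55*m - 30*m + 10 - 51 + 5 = 4*l + 25*m^2 + m*(25 - 5*l) - 36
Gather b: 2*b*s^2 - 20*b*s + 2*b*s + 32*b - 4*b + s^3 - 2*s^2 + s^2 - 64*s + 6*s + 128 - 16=b*(2*s^2 - 18*s + 28) + s^3 - s^2 - 58*s + 112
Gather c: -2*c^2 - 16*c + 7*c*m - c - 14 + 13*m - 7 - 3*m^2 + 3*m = -2*c^2 + c*(7*m - 17) - 3*m^2 + 16*m - 21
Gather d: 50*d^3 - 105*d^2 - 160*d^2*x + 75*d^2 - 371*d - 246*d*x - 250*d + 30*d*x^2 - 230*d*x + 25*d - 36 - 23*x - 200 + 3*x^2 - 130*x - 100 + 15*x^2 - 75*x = 50*d^3 + d^2*(-160*x - 30) + d*(30*x^2 - 476*x - 596) + 18*x^2 - 228*x - 336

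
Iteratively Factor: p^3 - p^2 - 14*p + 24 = (p - 3)*(p^2 + 2*p - 8) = (p - 3)*(p + 4)*(p - 2)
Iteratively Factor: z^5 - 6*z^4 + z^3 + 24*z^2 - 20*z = (z - 5)*(z^4 - z^3 - 4*z^2 + 4*z) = (z - 5)*(z + 2)*(z^3 - 3*z^2 + 2*z) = (z - 5)*(z - 2)*(z + 2)*(z^2 - z) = (z - 5)*(z - 2)*(z - 1)*(z + 2)*(z)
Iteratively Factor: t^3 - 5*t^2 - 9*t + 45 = (t + 3)*(t^2 - 8*t + 15) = (t - 3)*(t + 3)*(t - 5)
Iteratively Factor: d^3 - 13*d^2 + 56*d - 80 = (d - 4)*(d^2 - 9*d + 20) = (d - 4)^2*(d - 5)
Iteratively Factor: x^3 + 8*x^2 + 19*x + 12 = (x + 3)*(x^2 + 5*x + 4) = (x + 3)*(x + 4)*(x + 1)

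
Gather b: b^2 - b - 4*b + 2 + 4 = b^2 - 5*b + 6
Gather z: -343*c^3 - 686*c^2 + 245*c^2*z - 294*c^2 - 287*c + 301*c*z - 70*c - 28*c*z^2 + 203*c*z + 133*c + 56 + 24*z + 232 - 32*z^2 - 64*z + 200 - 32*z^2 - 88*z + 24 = -343*c^3 - 980*c^2 - 224*c + z^2*(-28*c - 64) + z*(245*c^2 + 504*c - 128) + 512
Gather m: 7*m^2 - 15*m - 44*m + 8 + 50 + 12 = 7*m^2 - 59*m + 70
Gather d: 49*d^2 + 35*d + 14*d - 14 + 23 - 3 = 49*d^2 + 49*d + 6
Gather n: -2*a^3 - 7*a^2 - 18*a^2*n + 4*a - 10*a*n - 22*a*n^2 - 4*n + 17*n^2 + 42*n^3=-2*a^3 - 7*a^2 + 4*a + 42*n^3 + n^2*(17 - 22*a) + n*(-18*a^2 - 10*a - 4)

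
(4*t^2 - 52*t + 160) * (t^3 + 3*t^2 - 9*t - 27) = 4*t^5 - 40*t^4 - 32*t^3 + 840*t^2 - 36*t - 4320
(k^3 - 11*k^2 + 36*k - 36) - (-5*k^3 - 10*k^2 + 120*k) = 6*k^3 - k^2 - 84*k - 36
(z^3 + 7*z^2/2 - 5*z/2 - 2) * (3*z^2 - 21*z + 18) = 3*z^5 - 21*z^4/2 - 63*z^3 + 219*z^2/2 - 3*z - 36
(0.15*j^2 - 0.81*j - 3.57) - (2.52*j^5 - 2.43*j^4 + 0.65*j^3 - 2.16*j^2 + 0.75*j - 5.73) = -2.52*j^5 + 2.43*j^4 - 0.65*j^3 + 2.31*j^2 - 1.56*j + 2.16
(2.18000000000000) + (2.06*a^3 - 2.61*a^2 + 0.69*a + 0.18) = 2.06*a^3 - 2.61*a^2 + 0.69*a + 2.36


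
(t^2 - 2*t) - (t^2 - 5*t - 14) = 3*t + 14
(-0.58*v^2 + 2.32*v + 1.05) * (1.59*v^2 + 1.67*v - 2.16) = -0.9222*v^4 + 2.7202*v^3 + 6.7967*v^2 - 3.2577*v - 2.268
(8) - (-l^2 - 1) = l^2 + 9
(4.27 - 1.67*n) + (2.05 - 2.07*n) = 6.32 - 3.74*n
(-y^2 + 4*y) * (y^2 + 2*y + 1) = -y^4 + 2*y^3 + 7*y^2 + 4*y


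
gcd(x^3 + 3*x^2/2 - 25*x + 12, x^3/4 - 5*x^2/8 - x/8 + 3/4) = 1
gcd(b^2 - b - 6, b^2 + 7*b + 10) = b + 2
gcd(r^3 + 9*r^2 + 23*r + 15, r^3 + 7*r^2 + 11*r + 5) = r^2 + 6*r + 5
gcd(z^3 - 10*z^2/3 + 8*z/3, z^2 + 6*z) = z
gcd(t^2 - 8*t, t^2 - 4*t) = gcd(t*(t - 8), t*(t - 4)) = t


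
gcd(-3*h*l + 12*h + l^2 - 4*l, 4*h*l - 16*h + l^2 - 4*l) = l - 4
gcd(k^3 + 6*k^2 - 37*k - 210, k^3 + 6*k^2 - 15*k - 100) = k + 5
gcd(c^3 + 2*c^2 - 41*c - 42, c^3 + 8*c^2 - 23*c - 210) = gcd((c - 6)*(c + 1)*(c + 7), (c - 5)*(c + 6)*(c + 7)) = c + 7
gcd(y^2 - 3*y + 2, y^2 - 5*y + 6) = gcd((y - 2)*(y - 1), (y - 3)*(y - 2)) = y - 2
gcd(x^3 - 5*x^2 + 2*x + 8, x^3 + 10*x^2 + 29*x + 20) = x + 1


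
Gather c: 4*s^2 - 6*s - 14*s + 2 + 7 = 4*s^2 - 20*s + 9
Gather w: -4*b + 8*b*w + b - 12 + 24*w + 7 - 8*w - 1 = -3*b + w*(8*b + 16) - 6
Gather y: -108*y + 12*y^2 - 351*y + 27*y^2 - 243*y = 39*y^2 - 702*y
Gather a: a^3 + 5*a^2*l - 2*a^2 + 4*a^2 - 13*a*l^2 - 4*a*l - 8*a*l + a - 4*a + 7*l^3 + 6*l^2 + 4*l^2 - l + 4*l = a^3 + a^2*(5*l + 2) + a*(-13*l^2 - 12*l - 3) + 7*l^3 + 10*l^2 + 3*l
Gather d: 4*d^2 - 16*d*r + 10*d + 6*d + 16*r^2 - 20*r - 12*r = 4*d^2 + d*(16 - 16*r) + 16*r^2 - 32*r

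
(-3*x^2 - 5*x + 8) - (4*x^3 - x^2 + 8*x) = -4*x^3 - 2*x^2 - 13*x + 8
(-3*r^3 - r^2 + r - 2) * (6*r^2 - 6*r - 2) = -18*r^5 + 12*r^4 + 18*r^3 - 16*r^2 + 10*r + 4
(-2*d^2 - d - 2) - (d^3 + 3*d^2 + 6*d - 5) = -d^3 - 5*d^2 - 7*d + 3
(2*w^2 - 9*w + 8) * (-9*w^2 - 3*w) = -18*w^4 + 75*w^3 - 45*w^2 - 24*w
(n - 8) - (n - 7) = -1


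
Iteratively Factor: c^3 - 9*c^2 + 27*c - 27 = (c - 3)*(c^2 - 6*c + 9) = (c - 3)^2*(c - 3)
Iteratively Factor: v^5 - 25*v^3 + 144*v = (v - 3)*(v^4 + 3*v^3 - 16*v^2 - 48*v) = v*(v - 3)*(v^3 + 3*v^2 - 16*v - 48) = v*(v - 3)*(v + 3)*(v^2 - 16) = v*(v - 3)*(v + 3)*(v + 4)*(v - 4)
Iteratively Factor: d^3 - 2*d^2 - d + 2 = (d - 1)*(d^2 - d - 2) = (d - 2)*(d - 1)*(d + 1)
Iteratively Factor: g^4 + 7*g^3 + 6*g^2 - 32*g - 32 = (g - 2)*(g^3 + 9*g^2 + 24*g + 16) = (g - 2)*(g + 1)*(g^2 + 8*g + 16) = (g - 2)*(g + 1)*(g + 4)*(g + 4)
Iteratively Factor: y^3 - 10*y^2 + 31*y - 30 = (y - 3)*(y^2 - 7*y + 10) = (y - 5)*(y - 3)*(y - 2)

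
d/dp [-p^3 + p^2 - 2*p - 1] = -3*p^2 + 2*p - 2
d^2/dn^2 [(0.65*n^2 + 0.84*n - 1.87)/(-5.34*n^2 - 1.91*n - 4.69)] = (2.8421709430404e-14*n^4 - 34.646988*n^3 + 417.618972*n^2 + 240.662052*n - 93.568568)/(152.273304*n^6 + 163.394388*n^5 + 459.657054*n^4 + 293.978987*n^3 + 403.706289*n^2 + 126.037653*n + 103.161709)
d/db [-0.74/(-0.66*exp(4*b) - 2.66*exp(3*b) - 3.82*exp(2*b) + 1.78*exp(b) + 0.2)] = (-1.9536*exp(3*b) - 5.9052*exp(2*b) - 5.6536*exp(b) + 1.3172)*exp(b)/(0.66*exp(4*b) + 2.66*exp(3*b) + 3.82*exp(2*b) - 1.78*exp(b) - 0.2)^2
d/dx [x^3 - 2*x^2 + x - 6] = 3*x^2 - 4*x + 1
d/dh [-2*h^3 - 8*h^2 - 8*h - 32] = -6*h^2 - 16*h - 8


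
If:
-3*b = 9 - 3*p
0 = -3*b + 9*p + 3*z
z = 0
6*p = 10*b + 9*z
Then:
No Solution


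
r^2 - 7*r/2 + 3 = (r - 2)*(r - 3/2)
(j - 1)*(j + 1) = j^2 - 1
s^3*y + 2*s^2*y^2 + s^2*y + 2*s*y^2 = s*(s + 2*y)*(s*y + y)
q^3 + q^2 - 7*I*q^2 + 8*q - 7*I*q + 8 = (q + 1)*(q - 8*I)*(q + I)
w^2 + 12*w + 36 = (w + 6)^2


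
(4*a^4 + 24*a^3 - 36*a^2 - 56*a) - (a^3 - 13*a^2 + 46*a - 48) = 4*a^4 + 23*a^3 - 23*a^2 - 102*a + 48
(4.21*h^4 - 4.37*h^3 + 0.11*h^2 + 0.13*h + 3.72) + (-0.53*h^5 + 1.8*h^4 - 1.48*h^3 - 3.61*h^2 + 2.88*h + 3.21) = -0.53*h^5 + 6.01*h^4 - 5.85*h^3 - 3.5*h^2 + 3.01*h + 6.93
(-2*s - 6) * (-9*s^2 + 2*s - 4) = 18*s^3 + 50*s^2 - 4*s + 24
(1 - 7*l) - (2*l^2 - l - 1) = -2*l^2 - 6*l + 2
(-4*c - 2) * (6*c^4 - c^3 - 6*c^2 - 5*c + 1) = -24*c^5 - 8*c^4 + 26*c^3 + 32*c^2 + 6*c - 2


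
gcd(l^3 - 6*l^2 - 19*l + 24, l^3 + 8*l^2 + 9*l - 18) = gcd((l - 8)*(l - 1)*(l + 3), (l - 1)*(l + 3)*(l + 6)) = l^2 + 2*l - 3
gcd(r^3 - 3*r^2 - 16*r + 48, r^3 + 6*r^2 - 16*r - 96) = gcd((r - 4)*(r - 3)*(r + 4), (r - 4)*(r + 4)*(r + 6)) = r^2 - 16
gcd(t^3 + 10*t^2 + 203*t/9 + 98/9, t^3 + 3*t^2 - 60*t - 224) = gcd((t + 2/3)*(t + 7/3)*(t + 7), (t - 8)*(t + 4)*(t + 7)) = t + 7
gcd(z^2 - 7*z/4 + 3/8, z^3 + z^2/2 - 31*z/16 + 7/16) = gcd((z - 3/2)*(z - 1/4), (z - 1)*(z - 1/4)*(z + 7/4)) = z - 1/4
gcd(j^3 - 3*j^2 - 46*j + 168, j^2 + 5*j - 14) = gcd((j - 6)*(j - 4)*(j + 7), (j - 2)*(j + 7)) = j + 7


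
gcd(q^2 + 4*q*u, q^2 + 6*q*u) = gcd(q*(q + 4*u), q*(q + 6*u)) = q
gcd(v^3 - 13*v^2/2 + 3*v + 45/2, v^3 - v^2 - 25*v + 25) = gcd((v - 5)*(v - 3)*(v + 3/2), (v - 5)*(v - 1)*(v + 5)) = v - 5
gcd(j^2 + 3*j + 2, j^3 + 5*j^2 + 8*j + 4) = j^2 + 3*j + 2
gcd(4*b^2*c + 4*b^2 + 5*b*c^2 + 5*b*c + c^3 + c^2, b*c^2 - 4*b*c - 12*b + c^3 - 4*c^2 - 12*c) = b + c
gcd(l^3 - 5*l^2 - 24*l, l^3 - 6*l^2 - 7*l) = l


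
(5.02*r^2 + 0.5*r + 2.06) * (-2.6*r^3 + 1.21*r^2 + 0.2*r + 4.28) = -13.052*r^5 + 4.7742*r^4 - 3.747*r^3 + 24.0782*r^2 + 2.552*r + 8.8168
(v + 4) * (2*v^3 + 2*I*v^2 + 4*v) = 2*v^4 + 8*v^3 + 2*I*v^3 + 4*v^2 + 8*I*v^2 + 16*v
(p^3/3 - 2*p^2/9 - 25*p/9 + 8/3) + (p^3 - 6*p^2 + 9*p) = 4*p^3/3 - 56*p^2/9 + 56*p/9 + 8/3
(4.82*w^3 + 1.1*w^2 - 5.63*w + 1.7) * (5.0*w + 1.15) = 24.1*w^4 + 11.043*w^3 - 26.885*w^2 + 2.0255*w + 1.955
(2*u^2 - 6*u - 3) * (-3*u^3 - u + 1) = -6*u^5 + 18*u^4 + 7*u^3 + 8*u^2 - 3*u - 3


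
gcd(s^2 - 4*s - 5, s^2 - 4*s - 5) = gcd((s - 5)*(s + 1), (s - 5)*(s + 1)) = s^2 - 4*s - 5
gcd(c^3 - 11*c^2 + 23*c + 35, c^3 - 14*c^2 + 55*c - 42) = c - 7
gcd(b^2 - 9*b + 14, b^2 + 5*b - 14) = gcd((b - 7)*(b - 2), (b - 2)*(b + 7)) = b - 2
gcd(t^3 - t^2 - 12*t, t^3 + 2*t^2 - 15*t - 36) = t^2 - t - 12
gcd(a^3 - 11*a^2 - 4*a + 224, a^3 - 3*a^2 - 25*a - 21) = a - 7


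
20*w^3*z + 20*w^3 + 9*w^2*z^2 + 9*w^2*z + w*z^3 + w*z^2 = (4*w + z)*(5*w + z)*(w*z + w)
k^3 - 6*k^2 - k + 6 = (k - 6)*(k - 1)*(k + 1)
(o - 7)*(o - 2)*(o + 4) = o^3 - 5*o^2 - 22*o + 56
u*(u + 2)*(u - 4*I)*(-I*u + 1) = -I*u^4 - 3*u^3 - 2*I*u^3 - 6*u^2 - 4*I*u^2 - 8*I*u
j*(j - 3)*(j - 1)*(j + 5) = j^4 + j^3 - 17*j^2 + 15*j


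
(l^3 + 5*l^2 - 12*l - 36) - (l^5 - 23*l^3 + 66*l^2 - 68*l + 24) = -l^5 + 24*l^3 - 61*l^2 + 56*l - 60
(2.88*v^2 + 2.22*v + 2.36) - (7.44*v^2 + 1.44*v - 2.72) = -4.56*v^2 + 0.78*v + 5.08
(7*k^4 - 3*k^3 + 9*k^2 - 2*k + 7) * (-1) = -7*k^4 + 3*k^3 - 9*k^2 + 2*k - 7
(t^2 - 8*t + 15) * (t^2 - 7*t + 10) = t^4 - 15*t^3 + 81*t^2 - 185*t + 150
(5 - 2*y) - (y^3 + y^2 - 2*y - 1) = -y^3 - y^2 + 6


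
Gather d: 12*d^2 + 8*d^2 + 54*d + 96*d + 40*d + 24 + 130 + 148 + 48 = 20*d^2 + 190*d + 350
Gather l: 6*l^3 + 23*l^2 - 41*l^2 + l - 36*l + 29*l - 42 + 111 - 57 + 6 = 6*l^3 - 18*l^2 - 6*l + 18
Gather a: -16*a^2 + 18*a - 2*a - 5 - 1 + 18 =-16*a^2 + 16*a + 12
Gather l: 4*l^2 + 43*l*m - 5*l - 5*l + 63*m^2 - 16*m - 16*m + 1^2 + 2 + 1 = 4*l^2 + l*(43*m - 10) + 63*m^2 - 32*m + 4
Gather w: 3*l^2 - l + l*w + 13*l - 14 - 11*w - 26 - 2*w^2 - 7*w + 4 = 3*l^2 + 12*l - 2*w^2 + w*(l - 18) - 36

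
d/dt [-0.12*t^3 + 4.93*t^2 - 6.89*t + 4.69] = -0.36*t^2 + 9.86*t - 6.89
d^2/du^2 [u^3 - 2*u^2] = 6*u - 4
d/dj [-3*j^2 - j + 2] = -6*j - 1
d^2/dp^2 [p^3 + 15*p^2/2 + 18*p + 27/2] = 6*p + 15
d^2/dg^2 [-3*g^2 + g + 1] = -6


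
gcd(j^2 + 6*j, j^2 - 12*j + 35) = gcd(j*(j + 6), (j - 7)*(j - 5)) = 1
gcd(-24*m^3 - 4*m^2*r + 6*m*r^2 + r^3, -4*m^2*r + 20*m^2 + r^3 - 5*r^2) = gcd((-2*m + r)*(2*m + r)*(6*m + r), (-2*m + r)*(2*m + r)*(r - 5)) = -4*m^2 + r^2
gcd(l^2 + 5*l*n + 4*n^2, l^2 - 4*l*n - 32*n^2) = l + 4*n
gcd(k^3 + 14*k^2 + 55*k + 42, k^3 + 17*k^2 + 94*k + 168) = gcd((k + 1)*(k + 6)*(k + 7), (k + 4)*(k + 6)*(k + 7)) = k^2 + 13*k + 42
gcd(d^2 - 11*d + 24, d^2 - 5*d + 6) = d - 3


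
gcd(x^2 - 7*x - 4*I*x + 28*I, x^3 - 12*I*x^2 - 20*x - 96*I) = 1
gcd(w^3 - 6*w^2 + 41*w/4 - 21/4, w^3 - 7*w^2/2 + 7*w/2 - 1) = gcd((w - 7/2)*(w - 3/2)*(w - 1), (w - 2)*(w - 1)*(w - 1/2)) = w - 1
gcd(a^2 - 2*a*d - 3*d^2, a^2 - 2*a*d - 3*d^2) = a^2 - 2*a*d - 3*d^2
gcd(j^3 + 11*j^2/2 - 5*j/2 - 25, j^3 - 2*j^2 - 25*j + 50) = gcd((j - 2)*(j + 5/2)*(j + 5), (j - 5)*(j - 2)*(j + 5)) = j^2 + 3*j - 10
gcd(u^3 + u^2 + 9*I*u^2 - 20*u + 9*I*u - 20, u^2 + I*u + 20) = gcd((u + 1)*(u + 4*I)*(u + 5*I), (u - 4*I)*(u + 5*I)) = u + 5*I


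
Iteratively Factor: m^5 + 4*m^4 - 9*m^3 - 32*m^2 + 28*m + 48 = (m + 4)*(m^4 - 9*m^2 + 4*m + 12) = (m - 2)*(m + 4)*(m^3 + 2*m^2 - 5*m - 6) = (m - 2)*(m + 3)*(m + 4)*(m^2 - m - 2) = (m - 2)*(m + 1)*(m + 3)*(m + 4)*(m - 2)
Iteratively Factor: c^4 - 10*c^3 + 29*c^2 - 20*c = (c - 4)*(c^3 - 6*c^2 + 5*c) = (c - 5)*(c - 4)*(c^2 - c) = c*(c - 5)*(c - 4)*(c - 1)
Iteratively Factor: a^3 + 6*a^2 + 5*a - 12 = (a - 1)*(a^2 + 7*a + 12) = (a - 1)*(a + 3)*(a + 4)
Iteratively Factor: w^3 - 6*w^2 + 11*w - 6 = (w - 2)*(w^2 - 4*w + 3) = (w - 3)*(w - 2)*(w - 1)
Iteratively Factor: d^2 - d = (d - 1)*(d)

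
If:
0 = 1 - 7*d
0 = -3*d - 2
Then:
No Solution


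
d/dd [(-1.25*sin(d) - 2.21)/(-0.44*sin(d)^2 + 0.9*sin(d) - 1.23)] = (-0.55*sin(d)^2 - 1.9448*sin(d) + 3.5265)*cos(d)/(0.1936*sin(d)^4 - 0.792*sin(d)^3 + 1.8924*sin(d)^2 - 2.214*sin(d) + 1.5129)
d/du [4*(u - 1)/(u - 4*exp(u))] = 4*(u + (u - 1)*(4*exp(u) - 1) - 4*exp(u))/(u - 4*exp(u))^2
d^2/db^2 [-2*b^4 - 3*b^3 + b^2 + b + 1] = -24*b^2 - 18*b + 2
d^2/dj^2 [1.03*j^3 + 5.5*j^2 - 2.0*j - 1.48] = 6.18*j + 11.0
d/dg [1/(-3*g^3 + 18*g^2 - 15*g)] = (g^2 - 4*g + 5/3)/(g^2*(g^2 - 6*g + 5)^2)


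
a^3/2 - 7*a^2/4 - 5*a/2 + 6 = (a/2 + 1)*(a - 4)*(a - 3/2)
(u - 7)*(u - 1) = u^2 - 8*u + 7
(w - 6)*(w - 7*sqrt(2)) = w^2 - 7*sqrt(2)*w - 6*w + 42*sqrt(2)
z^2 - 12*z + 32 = (z - 8)*(z - 4)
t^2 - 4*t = t*(t - 4)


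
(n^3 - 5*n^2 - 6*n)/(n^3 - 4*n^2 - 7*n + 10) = n*(n^2 - 5*n - 6)/(n^3 - 4*n^2 - 7*n + 10)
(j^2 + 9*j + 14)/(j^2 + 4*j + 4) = (j + 7)/(j + 2)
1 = 1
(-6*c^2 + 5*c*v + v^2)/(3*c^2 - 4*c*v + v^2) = (6*c + v)/(-3*c + v)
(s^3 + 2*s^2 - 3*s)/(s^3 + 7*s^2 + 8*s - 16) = s*(s + 3)/(s^2 + 8*s + 16)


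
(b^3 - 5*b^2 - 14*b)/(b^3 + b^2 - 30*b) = (b^2 - 5*b - 14)/(b^2 + b - 30)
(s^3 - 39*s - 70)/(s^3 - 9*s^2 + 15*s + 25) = (s^3 - 39*s - 70)/(s^3 - 9*s^2 + 15*s + 25)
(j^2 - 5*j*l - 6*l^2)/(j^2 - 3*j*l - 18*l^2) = (j + l)/(j + 3*l)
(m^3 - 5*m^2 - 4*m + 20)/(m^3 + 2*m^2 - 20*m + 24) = (m^2 - 3*m - 10)/(m^2 + 4*m - 12)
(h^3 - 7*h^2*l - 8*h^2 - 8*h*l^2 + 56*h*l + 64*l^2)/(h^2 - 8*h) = h - 7*l - 8*l^2/h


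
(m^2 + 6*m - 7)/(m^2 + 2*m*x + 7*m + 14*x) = (m - 1)/(m + 2*x)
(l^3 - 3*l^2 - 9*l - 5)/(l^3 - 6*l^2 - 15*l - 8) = (l - 5)/(l - 8)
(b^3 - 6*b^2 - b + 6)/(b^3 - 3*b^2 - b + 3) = (b - 6)/(b - 3)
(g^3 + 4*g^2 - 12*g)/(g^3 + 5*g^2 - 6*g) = (g - 2)/(g - 1)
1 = 1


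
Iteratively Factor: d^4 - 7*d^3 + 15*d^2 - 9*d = (d - 1)*(d^3 - 6*d^2 + 9*d) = (d - 3)*(d - 1)*(d^2 - 3*d) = (d - 3)^2*(d - 1)*(d)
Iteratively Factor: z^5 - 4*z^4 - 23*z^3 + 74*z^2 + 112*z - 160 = (z + 2)*(z^4 - 6*z^3 - 11*z^2 + 96*z - 80) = (z - 5)*(z + 2)*(z^3 - z^2 - 16*z + 16) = (z - 5)*(z - 4)*(z + 2)*(z^2 + 3*z - 4) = (z - 5)*(z - 4)*(z + 2)*(z + 4)*(z - 1)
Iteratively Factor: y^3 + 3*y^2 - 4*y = (y + 4)*(y^2 - y) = (y - 1)*(y + 4)*(y)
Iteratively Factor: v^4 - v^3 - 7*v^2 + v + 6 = (v - 3)*(v^3 + 2*v^2 - v - 2) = (v - 3)*(v + 2)*(v^2 - 1) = (v - 3)*(v - 1)*(v + 2)*(v + 1)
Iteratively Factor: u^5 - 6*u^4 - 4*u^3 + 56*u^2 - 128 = (u - 4)*(u^4 - 2*u^3 - 12*u^2 + 8*u + 32) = (u - 4)^2*(u^3 + 2*u^2 - 4*u - 8) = (u - 4)^2*(u - 2)*(u^2 + 4*u + 4) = (u - 4)^2*(u - 2)*(u + 2)*(u + 2)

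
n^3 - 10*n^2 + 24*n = n*(n - 6)*(n - 4)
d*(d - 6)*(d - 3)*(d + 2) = d^4 - 7*d^3 + 36*d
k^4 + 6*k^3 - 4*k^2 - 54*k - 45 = (k - 3)*(k + 1)*(k + 3)*(k + 5)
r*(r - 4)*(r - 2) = r^3 - 6*r^2 + 8*r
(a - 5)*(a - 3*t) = a^2 - 3*a*t - 5*a + 15*t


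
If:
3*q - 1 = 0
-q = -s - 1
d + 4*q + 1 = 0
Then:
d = -7/3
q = 1/3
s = -2/3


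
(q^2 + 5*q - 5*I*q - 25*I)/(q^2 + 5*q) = (q - 5*I)/q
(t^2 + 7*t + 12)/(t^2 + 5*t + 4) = (t + 3)/(t + 1)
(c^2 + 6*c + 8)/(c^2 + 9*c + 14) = (c + 4)/(c + 7)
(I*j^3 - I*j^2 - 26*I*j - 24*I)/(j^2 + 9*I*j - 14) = I*(j^3 - j^2 - 26*j - 24)/(j^2 + 9*I*j - 14)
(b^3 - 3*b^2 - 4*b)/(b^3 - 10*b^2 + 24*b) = (b + 1)/(b - 6)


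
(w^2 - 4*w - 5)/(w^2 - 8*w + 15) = (w + 1)/(w - 3)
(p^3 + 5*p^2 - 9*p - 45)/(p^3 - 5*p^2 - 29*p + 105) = (p + 3)/(p - 7)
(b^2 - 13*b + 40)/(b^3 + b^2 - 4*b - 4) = (b^2 - 13*b + 40)/(b^3 + b^2 - 4*b - 4)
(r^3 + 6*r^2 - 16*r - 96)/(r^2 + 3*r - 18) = (r^2 - 16)/(r - 3)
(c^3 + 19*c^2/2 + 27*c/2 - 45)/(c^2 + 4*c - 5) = (c^2 + 9*c/2 - 9)/(c - 1)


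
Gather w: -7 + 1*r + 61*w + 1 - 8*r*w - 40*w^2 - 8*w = r - 40*w^2 + w*(53 - 8*r) - 6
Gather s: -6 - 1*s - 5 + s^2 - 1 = s^2 - s - 12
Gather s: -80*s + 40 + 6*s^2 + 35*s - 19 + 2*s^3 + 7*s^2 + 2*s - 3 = 2*s^3 + 13*s^2 - 43*s + 18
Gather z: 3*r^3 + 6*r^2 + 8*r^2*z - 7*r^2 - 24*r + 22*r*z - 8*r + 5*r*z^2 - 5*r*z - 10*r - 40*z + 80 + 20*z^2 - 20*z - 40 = 3*r^3 - r^2 - 42*r + z^2*(5*r + 20) + z*(8*r^2 + 17*r - 60) + 40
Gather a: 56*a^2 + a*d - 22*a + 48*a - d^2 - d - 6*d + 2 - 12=56*a^2 + a*(d + 26) - d^2 - 7*d - 10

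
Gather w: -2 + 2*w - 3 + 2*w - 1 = 4*w - 6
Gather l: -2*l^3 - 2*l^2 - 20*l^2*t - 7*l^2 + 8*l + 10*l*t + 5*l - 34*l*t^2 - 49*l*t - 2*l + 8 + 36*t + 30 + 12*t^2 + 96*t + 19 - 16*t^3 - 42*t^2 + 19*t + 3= -2*l^3 + l^2*(-20*t - 9) + l*(-34*t^2 - 39*t + 11) - 16*t^3 - 30*t^2 + 151*t + 60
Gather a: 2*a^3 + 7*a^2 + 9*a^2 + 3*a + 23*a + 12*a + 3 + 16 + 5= 2*a^3 + 16*a^2 + 38*a + 24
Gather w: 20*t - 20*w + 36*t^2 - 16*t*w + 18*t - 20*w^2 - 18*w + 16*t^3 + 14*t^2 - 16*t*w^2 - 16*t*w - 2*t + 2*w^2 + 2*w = 16*t^3 + 50*t^2 + 36*t + w^2*(-16*t - 18) + w*(-32*t - 36)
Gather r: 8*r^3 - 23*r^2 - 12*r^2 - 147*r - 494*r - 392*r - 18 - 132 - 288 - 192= 8*r^3 - 35*r^2 - 1033*r - 630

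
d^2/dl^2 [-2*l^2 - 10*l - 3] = -4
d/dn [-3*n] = -3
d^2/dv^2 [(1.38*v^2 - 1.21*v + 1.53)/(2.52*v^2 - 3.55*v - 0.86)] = (1.4210854715202e-14*v^4 + 9.322992*v^3 + 76.241088*v^2 - 97.858152*v + 54.624838)/(16.003008*v^6 - 67.63176*v^5 + 78.890868*v^4 + 1.422485*v^3 - 26.923074*v^2 - 7.87674*v - 0.636056)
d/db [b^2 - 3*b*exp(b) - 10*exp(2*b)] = -3*b*exp(b) + 2*b - 20*exp(2*b) - 3*exp(b)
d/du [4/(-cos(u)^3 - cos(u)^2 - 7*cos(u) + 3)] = 4*(3*sin(u)^2 - 2*cos(u) - 10)*sin(u)/(cos(u)^3 + cos(u)^2 + 7*cos(u) - 3)^2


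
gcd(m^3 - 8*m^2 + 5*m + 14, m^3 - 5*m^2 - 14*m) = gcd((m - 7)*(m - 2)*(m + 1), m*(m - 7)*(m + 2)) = m - 7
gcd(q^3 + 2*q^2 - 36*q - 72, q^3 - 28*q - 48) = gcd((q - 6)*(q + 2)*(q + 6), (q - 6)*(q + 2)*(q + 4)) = q^2 - 4*q - 12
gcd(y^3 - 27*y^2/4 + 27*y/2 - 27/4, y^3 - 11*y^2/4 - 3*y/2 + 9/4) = y^2 - 15*y/4 + 9/4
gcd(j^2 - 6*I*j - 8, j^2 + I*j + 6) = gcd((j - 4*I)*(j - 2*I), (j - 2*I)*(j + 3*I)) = j - 2*I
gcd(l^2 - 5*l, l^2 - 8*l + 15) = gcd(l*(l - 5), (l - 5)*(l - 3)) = l - 5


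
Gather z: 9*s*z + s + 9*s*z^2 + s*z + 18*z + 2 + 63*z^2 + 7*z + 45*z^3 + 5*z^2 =s + 45*z^3 + z^2*(9*s + 68) + z*(10*s + 25) + 2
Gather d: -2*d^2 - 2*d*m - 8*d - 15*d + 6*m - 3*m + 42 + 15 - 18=-2*d^2 + d*(-2*m - 23) + 3*m + 39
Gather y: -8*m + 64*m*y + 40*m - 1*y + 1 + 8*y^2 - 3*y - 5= 32*m + 8*y^2 + y*(64*m - 4) - 4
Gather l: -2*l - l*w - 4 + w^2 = l*(-w - 2) + w^2 - 4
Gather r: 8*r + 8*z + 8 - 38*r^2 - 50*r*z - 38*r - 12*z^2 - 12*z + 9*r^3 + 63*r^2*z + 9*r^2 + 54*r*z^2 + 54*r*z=9*r^3 + r^2*(63*z - 29) + r*(54*z^2 + 4*z - 30) - 12*z^2 - 4*z + 8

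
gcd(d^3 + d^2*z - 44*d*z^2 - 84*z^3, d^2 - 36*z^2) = d + 6*z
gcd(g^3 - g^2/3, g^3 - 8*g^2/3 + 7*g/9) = g^2 - g/3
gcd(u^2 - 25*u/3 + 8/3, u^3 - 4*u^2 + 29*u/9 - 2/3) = u - 1/3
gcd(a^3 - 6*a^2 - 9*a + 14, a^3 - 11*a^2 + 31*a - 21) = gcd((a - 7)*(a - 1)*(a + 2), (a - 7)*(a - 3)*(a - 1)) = a^2 - 8*a + 7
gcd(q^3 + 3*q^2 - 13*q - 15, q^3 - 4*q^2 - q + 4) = q + 1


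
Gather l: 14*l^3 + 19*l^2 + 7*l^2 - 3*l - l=14*l^3 + 26*l^2 - 4*l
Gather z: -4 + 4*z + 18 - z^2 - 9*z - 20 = -z^2 - 5*z - 6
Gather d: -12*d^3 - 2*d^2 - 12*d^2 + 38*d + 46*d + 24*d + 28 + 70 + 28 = -12*d^3 - 14*d^2 + 108*d + 126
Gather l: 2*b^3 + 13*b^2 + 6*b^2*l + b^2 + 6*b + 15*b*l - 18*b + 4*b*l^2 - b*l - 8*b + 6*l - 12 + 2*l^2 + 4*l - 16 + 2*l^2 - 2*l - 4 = 2*b^3 + 14*b^2 - 20*b + l^2*(4*b + 4) + l*(6*b^2 + 14*b + 8) - 32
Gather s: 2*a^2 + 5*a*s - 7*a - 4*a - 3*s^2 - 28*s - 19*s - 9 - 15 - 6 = 2*a^2 - 11*a - 3*s^2 + s*(5*a - 47) - 30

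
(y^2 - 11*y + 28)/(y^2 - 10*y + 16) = (y^2 - 11*y + 28)/(y^2 - 10*y + 16)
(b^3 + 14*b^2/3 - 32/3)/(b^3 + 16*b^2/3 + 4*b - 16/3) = (3*b - 4)/(3*b - 2)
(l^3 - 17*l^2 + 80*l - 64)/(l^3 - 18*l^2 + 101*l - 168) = (l^2 - 9*l + 8)/(l^2 - 10*l + 21)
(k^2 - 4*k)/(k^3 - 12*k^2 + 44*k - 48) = k/(k^2 - 8*k + 12)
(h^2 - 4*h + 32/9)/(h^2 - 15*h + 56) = (h^2 - 4*h + 32/9)/(h^2 - 15*h + 56)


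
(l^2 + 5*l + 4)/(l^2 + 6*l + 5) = (l + 4)/(l + 5)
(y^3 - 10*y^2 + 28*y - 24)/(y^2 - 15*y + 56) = (y^3 - 10*y^2 + 28*y - 24)/(y^2 - 15*y + 56)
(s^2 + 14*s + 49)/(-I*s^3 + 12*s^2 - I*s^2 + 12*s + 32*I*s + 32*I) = I*(s^2 + 14*s + 49)/(s^3 + s^2*(1 + 12*I) + 4*s*(-8 + 3*I) - 32)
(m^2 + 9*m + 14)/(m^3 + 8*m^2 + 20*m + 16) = (m + 7)/(m^2 + 6*m + 8)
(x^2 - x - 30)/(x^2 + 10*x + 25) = (x - 6)/(x + 5)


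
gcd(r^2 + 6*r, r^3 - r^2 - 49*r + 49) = 1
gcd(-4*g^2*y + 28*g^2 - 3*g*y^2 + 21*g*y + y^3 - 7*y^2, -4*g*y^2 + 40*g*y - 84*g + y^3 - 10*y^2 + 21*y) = -4*g*y + 28*g + y^2 - 7*y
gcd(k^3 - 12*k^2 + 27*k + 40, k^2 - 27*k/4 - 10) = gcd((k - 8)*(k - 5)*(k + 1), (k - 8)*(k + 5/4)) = k - 8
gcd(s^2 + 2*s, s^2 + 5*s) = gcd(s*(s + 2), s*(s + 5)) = s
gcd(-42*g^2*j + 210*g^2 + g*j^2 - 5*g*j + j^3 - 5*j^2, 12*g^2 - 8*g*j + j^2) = 6*g - j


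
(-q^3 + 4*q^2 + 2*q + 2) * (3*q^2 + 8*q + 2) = -3*q^5 + 4*q^4 + 36*q^3 + 30*q^2 + 20*q + 4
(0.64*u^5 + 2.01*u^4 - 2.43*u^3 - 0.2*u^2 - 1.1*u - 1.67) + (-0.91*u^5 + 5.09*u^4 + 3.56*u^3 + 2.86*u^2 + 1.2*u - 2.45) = -0.27*u^5 + 7.1*u^4 + 1.13*u^3 + 2.66*u^2 + 0.0999999999999999*u - 4.12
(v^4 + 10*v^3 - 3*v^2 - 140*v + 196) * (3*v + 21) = 3*v^5 + 51*v^4 + 201*v^3 - 483*v^2 - 2352*v + 4116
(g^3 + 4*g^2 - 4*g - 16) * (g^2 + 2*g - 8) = g^5 + 6*g^4 - 4*g^3 - 56*g^2 + 128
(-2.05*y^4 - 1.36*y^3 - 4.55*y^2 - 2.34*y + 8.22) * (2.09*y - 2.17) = -4.2845*y^5 + 1.6061*y^4 - 6.5583*y^3 + 4.9829*y^2 + 22.2576*y - 17.8374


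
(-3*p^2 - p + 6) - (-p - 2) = 8 - 3*p^2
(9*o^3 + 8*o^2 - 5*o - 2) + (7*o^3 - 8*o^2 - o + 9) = 16*o^3 - 6*o + 7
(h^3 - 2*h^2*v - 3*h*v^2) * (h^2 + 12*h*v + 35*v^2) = h^5 + 10*h^4*v + 8*h^3*v^2 - 106*h^2*v^3 - 105*h*v^4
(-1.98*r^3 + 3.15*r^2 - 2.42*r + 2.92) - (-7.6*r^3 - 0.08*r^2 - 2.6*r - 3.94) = 5.62*r^3 + 3.23*r^2 + 0.18*r + 6.86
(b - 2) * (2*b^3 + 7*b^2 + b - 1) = 2*b^4 + 3*b^3 - 13*b^2 - 3*b + 2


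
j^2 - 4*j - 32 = (j - 8)*(j + 4)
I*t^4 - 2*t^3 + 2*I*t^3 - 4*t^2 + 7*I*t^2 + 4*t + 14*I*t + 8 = (t + 2)*(t - I)*(t + 4*I)*(I*t + 1)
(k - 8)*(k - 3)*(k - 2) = k^3 - 13*k^2 + 46*k - 48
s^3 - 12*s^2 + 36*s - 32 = (s - 8)*(s - 2)^2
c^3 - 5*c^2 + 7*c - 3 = (c - 3)*(c - 1)^2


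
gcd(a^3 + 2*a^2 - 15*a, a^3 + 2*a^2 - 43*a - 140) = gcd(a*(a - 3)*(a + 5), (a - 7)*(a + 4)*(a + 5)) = a + 5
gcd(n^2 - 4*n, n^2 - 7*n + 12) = n - 4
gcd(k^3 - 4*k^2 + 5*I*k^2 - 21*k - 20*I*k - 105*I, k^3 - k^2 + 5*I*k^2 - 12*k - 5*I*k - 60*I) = k^2 + k*(3 + 5*I) + 15*I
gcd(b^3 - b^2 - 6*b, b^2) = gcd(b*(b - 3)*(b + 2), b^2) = b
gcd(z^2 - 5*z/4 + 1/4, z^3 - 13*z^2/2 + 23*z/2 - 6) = z - 1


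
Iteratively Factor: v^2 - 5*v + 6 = (v - 2)*(v - 3)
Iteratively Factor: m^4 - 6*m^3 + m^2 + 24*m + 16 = (m + 1)*(m^3 - 7*m^2 + 8*m + 16) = (m - 4)*(m + 1)*(m^2 - 3*m - 4) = (m - 4)*(m + 1)^2*(m - 4)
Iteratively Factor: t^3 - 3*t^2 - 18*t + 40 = (t - 5)*(t^2 + 2*t - 8) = (t - 5)*(t - 2)*(t + 4)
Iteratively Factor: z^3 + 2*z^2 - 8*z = (z - 2)*(z^2 + 4*z) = (z - 2)*(z + 4)*(z)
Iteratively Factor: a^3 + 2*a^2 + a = (a + 1)*(a^2 + a) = (a + 1)^2*(a)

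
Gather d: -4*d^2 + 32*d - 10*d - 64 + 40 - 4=-4*d^2 + 22*d - 28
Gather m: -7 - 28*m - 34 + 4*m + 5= -24*m - 36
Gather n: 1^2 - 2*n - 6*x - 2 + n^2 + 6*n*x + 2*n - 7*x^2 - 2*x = n^2 + 6*n*x - 7*x^2 - 8*x - 1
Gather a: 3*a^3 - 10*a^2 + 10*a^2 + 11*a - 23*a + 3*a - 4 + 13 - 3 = 3*a^3 - 9*a + 6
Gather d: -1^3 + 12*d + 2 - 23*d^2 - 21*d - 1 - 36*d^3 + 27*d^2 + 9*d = -36*d^3 + 4*d^2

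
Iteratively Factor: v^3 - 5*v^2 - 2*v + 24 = (v + 2)*(v^2 - 7*v + 12) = (v - 4)*(v + 2)*(v - 3)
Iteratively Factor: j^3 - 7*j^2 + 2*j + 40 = (j - 5)*(j^2 - 2*j - 8) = (j - 5)*(j - 4)*(j + 2)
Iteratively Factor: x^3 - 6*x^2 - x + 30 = (x - 3)*(x^2 - 3*x - 10) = (x - 5)*(x - 3)*(x + 2)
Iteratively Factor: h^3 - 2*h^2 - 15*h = (h + 3)*(h^2 - 5*h) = (h - 5)*(h + 3)*(h)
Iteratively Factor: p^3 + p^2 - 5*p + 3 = (p - 1)*(p^2 + 2*p - 3) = (p - 1)*(p + 3)*(p - 1)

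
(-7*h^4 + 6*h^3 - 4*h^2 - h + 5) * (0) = 0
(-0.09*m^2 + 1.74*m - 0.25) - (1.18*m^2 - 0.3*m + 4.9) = -1.27*m^2 + 2.04*m - 5.15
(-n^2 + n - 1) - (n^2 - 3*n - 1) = -2*n^2 + 4*n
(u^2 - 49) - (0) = u^2 - 49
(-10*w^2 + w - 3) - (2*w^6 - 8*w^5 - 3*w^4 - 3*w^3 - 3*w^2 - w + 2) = -2*w^6 + 8*w^5 + 3*w^4 + 3*w^3 - 7*w^2 + 2*w - 5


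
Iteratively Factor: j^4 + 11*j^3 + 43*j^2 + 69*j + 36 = (j + 4)*(j^3 + 7*j^2 + 15*j + 9) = (j + 3)*(j + 4)*(j^2 + 4*j + 3) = (j + 3)^2*(j + 4)*(j + 1)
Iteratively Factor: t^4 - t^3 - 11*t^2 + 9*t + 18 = (t - 2)*(t^3 + t^2 - 9*t - 9) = (t - 2)*(t + 1)*(t^2 - 9) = (t - 2)*(t + 1)*(t + 3)*(t - 3)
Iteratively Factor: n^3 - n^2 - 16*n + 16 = (n + 4)*(n^2 - 5*n + 4) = (n - 1)*(n + 4)*(n - 4)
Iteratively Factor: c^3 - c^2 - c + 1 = (c - 1)*(c^2 - 1) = (c - 1)*(c + 1)*(c - 1)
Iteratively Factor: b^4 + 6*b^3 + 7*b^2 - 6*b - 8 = (b - 1)*(b^3 + 7*b^2 + 14*b + 8) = (b - 1)*(b + 4)*(b^2 + 3*b + 2) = (b - 1)*(b + 1)*(b + 4)*(b + 2)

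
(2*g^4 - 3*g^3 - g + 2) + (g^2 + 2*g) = 2*g^4 - 3*g^3 + g^2 + g + 2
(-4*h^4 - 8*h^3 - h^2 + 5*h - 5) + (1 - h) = -4*h^4 - 8*h^3 - h^2 + 4*h - 4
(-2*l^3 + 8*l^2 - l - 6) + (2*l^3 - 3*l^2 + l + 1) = 5*l^2 - 5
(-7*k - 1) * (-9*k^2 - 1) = 63*k^3 + 9*k^2 + 7*k + 1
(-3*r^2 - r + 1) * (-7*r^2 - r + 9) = 21*r^4 + 10*r^3 - 33*r^2 - 10*r + 9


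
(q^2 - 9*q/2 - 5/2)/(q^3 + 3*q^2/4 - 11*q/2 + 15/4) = 2*(2*q^2 - 9*q - 5)/(4*q^3 + 3*q^2 - 22*q + 15)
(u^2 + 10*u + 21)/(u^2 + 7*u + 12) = (u + 7)/(u + 4)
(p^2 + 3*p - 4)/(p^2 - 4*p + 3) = (p + 4)/(p - 3)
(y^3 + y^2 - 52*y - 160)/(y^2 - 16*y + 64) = (y^2 + 9*y + 20)/(y - 8)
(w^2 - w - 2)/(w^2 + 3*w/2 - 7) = 2*(w + 1)/(2*w + 7)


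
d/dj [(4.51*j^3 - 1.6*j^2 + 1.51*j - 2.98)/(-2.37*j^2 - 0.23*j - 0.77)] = (-10.6887*j^4 - 2.0746*j^3 - 6.4714*j^2 - 11.6612*j - 1.8481)/(5.6169*j^4 + 1.0902*j^3 + 3.7027*j^2 + 0.3542*j + 0.5929)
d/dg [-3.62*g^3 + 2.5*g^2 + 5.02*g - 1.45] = -10.86*g^2 + 5.0*g + 5.02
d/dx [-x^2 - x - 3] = -2*x - 1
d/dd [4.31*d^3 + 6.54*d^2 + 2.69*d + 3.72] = 12.93*d^2 + 13.08*d + 2.69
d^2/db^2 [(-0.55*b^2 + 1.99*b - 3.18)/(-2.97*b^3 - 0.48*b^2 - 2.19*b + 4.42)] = (9.70299*b^6 - 105.321546*b^5 + 298.11969*b^4 + 197.42931*b^3 - 177.982956*b^2 + 245.195784*b + 26.961008)/(26.198073*b^9 + 12.702096*b^8 + 60.006177*b^7 - 98.122158*b^6 + 6.440067*b^5 - 168.642756*b^4 + 156.694959*b^3 - 35.46387*b^2 + 128.354148*b - 86.350888)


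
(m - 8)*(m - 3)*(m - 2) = m^3 - 13*m^2 + 46*m - 48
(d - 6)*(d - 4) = d^2 - 10*d + 24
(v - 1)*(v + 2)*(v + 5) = v^3 + 6*v^2 + 3*v - 10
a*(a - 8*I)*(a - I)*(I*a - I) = I*a^4 + 9*a^3 - I*a^3 - 9*a^2 - 8*I*a^2 + 8*I*a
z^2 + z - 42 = (z - 6)*(z + 7)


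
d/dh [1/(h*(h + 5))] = (-2*h - 5)/(h^2*(h^2 + 10*h + 25))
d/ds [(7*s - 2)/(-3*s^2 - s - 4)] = (-21*s^2 - 7*s + (6*s + 1)*(7*s - 2) - 28)/(3*s^2 + s + 4)^2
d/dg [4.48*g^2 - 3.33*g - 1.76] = 8.96*g - 3.33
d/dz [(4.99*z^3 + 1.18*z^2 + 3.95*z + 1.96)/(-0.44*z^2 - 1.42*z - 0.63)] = (-2.1956*z^4 - 14.1716*z^3 - 9.3687*z^2 + 0.238*z + 0.2947)/(0.1936*z^4 + 1.2496*z^3 + 2.5708*z^2 + 1.7892*z + 0.3969)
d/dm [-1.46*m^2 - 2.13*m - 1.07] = -2.92*m - 2.13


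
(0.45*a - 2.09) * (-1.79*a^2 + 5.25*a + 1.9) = -0.8055*a^3 + 6.1036*a^2 - 10.1175*a - 3.971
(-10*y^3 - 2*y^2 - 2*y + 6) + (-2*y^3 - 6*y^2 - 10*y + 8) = -12*y^3 - 8*y^2 - 12*y + 14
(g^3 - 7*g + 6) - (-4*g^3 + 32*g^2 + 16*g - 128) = 5*g^3 - 32*g^2 - 23*g + 134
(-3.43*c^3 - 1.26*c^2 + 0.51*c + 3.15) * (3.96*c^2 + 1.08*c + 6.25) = -13.5828*c^5 - 8.694*c^4 - 20.7787*c^3 + 5.1498*c^2 + 6.5895*c + 19.6875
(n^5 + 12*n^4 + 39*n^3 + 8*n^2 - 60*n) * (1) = n^5 + 12*n^4 + 39*n^3 + 8*n^2 - 60*n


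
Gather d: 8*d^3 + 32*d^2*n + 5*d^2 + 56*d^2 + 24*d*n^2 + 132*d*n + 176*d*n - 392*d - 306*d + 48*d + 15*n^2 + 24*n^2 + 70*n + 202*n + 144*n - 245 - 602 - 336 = 8*d^3 + d^2*(32*n + 61) + d*(24*n^2 + 308*n - 650) + 39*n^2 + 416*n - 1183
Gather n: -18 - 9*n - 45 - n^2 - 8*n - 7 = -n^2 - 17*n - 70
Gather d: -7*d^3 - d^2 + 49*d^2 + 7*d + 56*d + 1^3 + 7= -7*d^3 + 48*d^2 + 63*d + 8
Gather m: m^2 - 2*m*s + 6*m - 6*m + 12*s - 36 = m^2 - 2*m*s + 12*s - 36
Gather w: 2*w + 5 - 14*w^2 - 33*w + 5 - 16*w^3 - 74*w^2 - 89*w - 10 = -16*w^3 - 88*w^2 - 120*w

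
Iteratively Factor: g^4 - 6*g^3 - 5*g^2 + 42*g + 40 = (g + 2)*(g^3 - 8*g^2 + 11*g + 20) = (g - 5)*(g + 2)*(g^2 - 3*g - 4) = (g - 5)*(g + 1)*(g + 2)*(g - 4)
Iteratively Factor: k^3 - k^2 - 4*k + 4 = (k - 1)*(k^2 - 4) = (k - 2)*(k - 1)*(k + 2)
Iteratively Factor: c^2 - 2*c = (c - 2)*(c)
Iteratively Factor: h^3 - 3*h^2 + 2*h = (h - 2)*(h^2 - h) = (h - 2)*(h - 1)*(h)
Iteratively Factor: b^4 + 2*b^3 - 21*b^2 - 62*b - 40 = (b + 4)*(b^3 - 2*b^2 - 13*b - 10) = (b - 5)*(b + 4)*(b^2 + 3*b + 2) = (b - 5)*(b + 2)*(b + 4)*(b + 1)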